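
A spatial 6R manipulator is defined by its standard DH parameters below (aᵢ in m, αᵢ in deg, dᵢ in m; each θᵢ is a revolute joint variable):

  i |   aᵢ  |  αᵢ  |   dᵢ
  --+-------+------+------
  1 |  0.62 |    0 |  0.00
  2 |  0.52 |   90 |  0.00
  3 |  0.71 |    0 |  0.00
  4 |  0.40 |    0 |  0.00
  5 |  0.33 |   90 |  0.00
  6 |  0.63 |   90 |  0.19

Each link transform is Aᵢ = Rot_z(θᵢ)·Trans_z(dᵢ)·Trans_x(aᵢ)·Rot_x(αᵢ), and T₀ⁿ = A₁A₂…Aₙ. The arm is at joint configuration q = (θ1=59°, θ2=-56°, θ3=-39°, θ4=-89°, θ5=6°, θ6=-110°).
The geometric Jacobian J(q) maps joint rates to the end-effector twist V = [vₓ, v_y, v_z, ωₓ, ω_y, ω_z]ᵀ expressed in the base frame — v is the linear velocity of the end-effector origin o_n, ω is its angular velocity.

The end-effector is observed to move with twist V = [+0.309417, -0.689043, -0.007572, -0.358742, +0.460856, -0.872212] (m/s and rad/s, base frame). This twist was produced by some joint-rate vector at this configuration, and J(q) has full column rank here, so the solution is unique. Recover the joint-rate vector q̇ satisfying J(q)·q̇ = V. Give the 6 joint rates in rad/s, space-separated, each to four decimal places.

o_n = [0.8912, 1.1542, -0.7585]
J₁: ẑ×o_n = [-1.1542, 0.8912, 0.0000], ω = ẑ
J2: z=[0.0000, 0.0000, 1.0000] o=[0.3193, 0.5314, 0.0000] → [-0.6228, 0.5719, 0.0000, 0.0000, 0.0000, 1.0000]
J3: z=[0.0523, -0.9986, 0.0000] o=[0.8386, 0.5587, 0.0000] → [0.7574, 0.0397, 0.0837, 0.0523, -0.9986, 0.0000]
J4: z=[0.0523, -0.9986, 0.0000] o=[1.3896, 0.5875, -0.4468] → [0.3112, 0.0163, -0.4681, 0.0523, -0.9986, 0.0000]
J5: z=[0.0523, -0.9986, 0.0000] o=[1.1437, 0.5746, -0.7620] → [-0.0036, -0.0002, -0.2218, 0.0523, -0.9986, 0.0000]
J6: z=[-0.8469, -0.0444, 0.5299] o=[0.9691, 0.5655, -1.0419] → [-0.3246, 0.1988, -0.5020, -0.8469, -0.0444, 0.5299]
q̇ = J⁺·V = [-0.3940, -0.6870, -0.2950, -0.7070, 0.5230, 0.3940]

-0.3940 -0.6870 -0.2950 -0.7070 0.5230 0.3940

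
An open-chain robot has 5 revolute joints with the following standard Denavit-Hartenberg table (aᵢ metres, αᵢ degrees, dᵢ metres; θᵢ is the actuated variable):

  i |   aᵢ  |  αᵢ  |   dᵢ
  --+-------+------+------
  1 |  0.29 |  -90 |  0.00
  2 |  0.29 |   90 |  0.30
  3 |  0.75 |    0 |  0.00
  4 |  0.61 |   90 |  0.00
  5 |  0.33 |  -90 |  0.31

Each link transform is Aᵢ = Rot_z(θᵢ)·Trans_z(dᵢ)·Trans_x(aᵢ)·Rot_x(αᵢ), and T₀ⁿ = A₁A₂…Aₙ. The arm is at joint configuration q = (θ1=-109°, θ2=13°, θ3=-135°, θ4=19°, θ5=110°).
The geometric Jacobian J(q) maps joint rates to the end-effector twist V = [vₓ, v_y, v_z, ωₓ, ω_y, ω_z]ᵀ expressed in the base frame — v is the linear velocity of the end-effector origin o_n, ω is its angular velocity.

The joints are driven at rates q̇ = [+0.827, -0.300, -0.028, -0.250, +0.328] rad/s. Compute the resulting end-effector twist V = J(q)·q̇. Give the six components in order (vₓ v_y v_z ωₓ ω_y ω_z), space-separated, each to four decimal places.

o_n = [-0.3951, 0.5149, 0.4679]
J₁: ẑ×o_n = [-0.5149, -0.3951, 0.0000], ω = ẑ
J2: z=[0.9455, -0.3256, 0.0000] o=[-0.0944, -0.2742, 0.0000] → [-0.1523, -0.4424, 0.6482, 0.9455, -0.3256, 0.0000]
J3: z=[-0.0732, -0.2127, 0.9744] o=[0.0972, -0.6390, -0.0652] → [-1.2378, -0.4407, -0.1892, -0.0732, -0.2127, 0.9744]
J4: z=[-0.0732, -0.2127, 0.9744] o=[-0.2360, 0.0222, 0.0541] → [-0.5681, -0.1248, -0.0699, -0.0732, -0.2127, 0.9744]
J5: z=[0.6996, 0.6853, 0.2022] o=[-0.6695, 0.4471, 0.1142] → [0.2287, -0.1920, -0.1406, 0.6996, 0.6853, 0.2022]
V = J·q̇ = [-0.1285, -0.2135, -0.2178, -0.0338, 0.3816, 0.6224]

-0.1285 -0.2135 -0.2178 -0.0338 0.3816 0.6224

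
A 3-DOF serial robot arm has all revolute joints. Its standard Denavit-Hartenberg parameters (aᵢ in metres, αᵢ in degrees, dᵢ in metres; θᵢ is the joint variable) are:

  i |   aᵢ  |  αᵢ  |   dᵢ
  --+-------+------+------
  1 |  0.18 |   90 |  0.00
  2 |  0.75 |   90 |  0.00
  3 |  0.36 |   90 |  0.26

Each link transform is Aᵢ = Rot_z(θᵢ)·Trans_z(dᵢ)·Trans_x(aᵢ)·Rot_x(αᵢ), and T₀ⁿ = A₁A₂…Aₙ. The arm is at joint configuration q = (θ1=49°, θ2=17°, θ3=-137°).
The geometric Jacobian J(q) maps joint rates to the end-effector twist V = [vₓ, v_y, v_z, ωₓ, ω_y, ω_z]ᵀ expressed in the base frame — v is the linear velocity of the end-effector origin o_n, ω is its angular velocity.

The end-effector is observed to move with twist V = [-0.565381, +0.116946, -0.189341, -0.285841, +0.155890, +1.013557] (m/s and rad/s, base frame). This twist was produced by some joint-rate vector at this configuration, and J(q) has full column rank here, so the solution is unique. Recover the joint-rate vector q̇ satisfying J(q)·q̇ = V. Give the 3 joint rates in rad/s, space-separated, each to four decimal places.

o_n = [0.2880, 0.7056, -0.1063]
J₁: ẑ×o_n = [-0.7056, 0.2880, 0.0000], ω = ẑ
J2: z=[0.7547, -0.6561, 0.0000] o=[0.1181, 0.1358, 0.0000] → [0.0698, 0.0803, 0.5415, 0.7547, -0.6561, 0.0000]
J3: z=[0.1918, 0.2207, -0.9563] o=[0.5886, 0.6771, 0.2193] → [-0.0447, 0.3499, 0.0718, 0.1918, 0.2207, -0.9563]
q̇ = J⁺·V = [0.7850, -0.3180, -0.2390]

0.7850 -0.3180 -0.2390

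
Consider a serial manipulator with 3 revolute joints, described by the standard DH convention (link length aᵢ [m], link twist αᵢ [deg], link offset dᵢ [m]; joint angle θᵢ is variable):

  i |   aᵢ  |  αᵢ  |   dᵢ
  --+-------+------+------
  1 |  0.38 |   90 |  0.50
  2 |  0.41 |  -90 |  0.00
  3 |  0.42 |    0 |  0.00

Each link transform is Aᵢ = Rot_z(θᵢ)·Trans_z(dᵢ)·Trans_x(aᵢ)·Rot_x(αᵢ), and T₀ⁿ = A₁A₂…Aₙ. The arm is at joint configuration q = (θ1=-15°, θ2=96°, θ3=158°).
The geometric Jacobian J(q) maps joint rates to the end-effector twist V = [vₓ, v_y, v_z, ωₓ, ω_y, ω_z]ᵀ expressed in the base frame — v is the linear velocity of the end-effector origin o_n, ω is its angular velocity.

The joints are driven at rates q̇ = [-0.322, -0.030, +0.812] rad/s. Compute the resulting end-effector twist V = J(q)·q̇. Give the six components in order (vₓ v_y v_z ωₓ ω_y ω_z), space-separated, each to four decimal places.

-0.0509 -0.4397 -0.1270 -0.7723 0.2380 -0.4069

o_n = [0.4057, 0.0542, 0.5205]
J₁: ẑ×o_n = [-0.0542, 0.4057, 0.0000], ω = ẑ
J2: z=[-0.2588, -0.9659, 0.0000] o=[0.3671, -0.0984, 0.5000] → [-0.0198, 0.0053, -0.0022, -0.2588, -0.9659, 0.0000]
J3: z=[-0.9606, 0.2574, -0.1045] o=[0.3257, -0.0873, 0.9078] → [-0.0849, -0.3804, -0.1565, -0.9606, 0.2574, -0.1045]
V = J·q̇ = [-0.0509, -0.4397, -0.1270, -0.7723, 0.2380, -0.4069]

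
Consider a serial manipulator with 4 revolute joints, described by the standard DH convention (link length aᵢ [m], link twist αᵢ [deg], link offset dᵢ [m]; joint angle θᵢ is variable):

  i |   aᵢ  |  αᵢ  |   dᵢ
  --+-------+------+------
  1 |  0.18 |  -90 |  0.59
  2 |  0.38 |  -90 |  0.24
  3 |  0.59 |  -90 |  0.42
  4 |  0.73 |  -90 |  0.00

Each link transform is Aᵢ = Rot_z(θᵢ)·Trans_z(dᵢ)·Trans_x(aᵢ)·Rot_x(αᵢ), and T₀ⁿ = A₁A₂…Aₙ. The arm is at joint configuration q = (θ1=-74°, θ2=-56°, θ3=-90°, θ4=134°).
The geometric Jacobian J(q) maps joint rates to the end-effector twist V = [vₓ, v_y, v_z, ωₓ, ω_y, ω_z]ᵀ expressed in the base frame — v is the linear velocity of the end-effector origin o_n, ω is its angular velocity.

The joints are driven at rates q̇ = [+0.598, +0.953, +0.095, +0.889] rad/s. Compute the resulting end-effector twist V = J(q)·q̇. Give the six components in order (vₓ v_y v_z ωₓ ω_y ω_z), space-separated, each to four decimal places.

o_n = [0.3946, -0.2045, 0.9638]
J₁: ẑ×o_n = [0.2045, 0.3946, -0.0000], ω = ẑ
J2: z=[0.9613, 0.2756, 0.0000] o=[0.0496, -0.1730, 0.5900] → [0.1030, -0.3593, -0.1253, 0.9613, 0.2756, 0.0000]
J3: z=[0.2285, -0.7969, -0.5592] o=[0.3389, -0.3111, 0.9050] → [0.0128, -0.0446, 0.0687, 0.2285, -0.7969, -0.5592]
J4: z=[0.1541, -0.5375, 0.8290] o=[1.0020, -0.4832, 0.6702] → [-0.3889, -0.5489, -0.2836, 0.1541, -0.5375, 0.8290]
V = J·q̇ = [-0.1240, -0.5987, -0.3650, 1.0748, -0.2909, 1.2819]

-0.1240 -0.5987 -0.3650 1.0748 -0.2909 1.2819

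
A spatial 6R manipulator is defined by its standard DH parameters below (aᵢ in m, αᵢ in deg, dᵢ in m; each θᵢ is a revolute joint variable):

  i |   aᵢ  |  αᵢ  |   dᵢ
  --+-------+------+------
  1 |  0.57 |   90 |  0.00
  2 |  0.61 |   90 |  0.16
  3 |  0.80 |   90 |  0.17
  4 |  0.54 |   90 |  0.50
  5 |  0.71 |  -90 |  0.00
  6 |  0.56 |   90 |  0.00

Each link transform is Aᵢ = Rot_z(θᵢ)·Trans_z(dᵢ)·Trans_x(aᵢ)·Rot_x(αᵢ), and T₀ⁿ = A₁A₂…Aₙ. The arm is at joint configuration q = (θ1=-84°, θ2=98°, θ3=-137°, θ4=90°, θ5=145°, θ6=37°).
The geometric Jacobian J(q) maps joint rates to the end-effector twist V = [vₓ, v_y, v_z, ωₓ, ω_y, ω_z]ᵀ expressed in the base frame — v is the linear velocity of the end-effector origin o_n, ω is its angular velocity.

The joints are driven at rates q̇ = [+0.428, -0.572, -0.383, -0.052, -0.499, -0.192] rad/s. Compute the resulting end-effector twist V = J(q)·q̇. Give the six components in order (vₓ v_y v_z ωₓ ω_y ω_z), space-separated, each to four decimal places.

-0.5536 -0.3620 -0.0539 0.1213 0.3255 0.6803

o_n = [-0.6490, -0.4775, -0.5503]
J₁: ẑ×o_n = [0.4775, -0.6490, 0.0000], ω = ẑ
J2: z=[-0.9945, -0.1045, 0.0000] o=[0.0596, -0.5669, 0.0000] → [0.0575, -0.5473, -0.1629, -0.9945, -0.1045, 0.0000]
J3: z=[0.1035, -0.9848, 0.1392] o=[-0.1084, -0.4992, 0.6041] → [1.1339, 0.0443, -0.5302, 0.1035, -0.9848, 0.1392]
J4: z=[-0.7174, -0.1708, -0.6754] o=[0.4603, -0.6905, 0.0483] → [0.2462, 0.3197, -0.3424, -0.7174, -0.1708, -0.6754]
J5: z=[0.6889, -0.0299, -0.7242] o=[0.1575, -1.3078, -0.2142] → [0.6114, 0.8157, 0.5478, 0.6889, -0.0299, -0.7242]
J6: z=[0.5283, 0.7048, 0.4734] o=[-0.1949, -0.8046, -0.5702] → [-0.1408, -0.2255, 0.4929, 0.5283, 0.7048, 0.4734]
V = J·q̇ = [-0.5536, -0.3620, -0.0539, 0.1213, 0.3255, 0.6803]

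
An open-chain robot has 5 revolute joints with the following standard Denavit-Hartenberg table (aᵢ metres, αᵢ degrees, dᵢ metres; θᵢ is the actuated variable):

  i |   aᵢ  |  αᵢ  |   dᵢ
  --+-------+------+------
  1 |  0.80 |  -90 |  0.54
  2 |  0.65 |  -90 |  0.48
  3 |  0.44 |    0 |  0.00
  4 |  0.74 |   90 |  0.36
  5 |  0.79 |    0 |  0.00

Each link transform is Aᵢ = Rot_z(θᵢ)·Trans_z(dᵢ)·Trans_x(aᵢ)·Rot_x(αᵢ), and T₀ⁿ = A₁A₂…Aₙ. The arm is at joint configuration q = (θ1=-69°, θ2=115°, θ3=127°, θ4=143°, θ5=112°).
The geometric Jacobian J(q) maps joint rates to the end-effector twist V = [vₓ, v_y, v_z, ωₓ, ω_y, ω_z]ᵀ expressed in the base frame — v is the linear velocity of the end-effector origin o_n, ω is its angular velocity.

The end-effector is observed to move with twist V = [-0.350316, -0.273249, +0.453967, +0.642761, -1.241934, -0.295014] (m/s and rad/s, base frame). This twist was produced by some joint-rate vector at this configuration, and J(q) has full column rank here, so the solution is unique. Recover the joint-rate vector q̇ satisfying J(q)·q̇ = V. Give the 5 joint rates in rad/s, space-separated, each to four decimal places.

o_n = [0.4082, 0.5347, 0.6526]
J₁: ẑ×o_n = [-0.5347, 0.4082, 0.0000], ω = ẑ
J2: z=[0.9336, 0.3584, 0.0000] o=[0.2867, -0.7469, 0.5400] → [0.0403, -0.1051, 1.1529, 0.9336, 0.3584, 0.0000]
J3: z=[-0.3248, 0.8461, 0.4226] o=[0.6364, -0.3184, -0.0491] → [0.2332, 0.1315, -0.0840, -0.3248, 0.8461, 0.4226]
J4: z=[-0.3248, 0.8461, 0.4226] o=[0.3484, -0.5488, 0.1909] → [-0.0673, 0.1752, -0.4025, -0.3248, 0.8461, 0.4226]
J5: z=[0.1515, -0.3945, 0.9063] o=[0.9223, 0.0210, 0.3430] → [-0.5877, -0.5129, -0.1251, 0.1515, -0.3945, 0.9063]
q̇ = J⁺·V = [0.1390, 0.1550, -0.8830, -0.5600, 0.1940]

0.1390 0.1550 -0.8830 -0.5600 0.1940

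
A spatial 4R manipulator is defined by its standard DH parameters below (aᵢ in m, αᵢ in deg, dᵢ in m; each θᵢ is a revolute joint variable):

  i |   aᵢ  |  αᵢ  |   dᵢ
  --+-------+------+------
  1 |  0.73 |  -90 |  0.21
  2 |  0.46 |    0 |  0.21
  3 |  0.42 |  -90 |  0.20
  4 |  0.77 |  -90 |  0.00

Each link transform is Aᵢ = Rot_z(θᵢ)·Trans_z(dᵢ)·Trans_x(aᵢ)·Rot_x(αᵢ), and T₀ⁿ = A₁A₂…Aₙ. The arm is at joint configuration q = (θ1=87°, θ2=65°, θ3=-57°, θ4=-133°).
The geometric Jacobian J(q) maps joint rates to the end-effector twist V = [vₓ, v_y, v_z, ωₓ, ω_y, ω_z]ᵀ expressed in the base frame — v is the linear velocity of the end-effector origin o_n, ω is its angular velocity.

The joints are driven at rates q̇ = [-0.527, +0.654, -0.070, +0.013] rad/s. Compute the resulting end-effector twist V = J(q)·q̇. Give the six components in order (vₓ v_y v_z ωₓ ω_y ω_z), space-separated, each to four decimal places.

o_n = [-0.9289, 0.8701, -0.1923]
J₁: ẑ×o_n = [-0.8701, -0.9289, 0.0000], ω = ẑ
J2: z=[-0.9986, 0.0523, 0.0000] o=[0.0382, 0.7290, 0.2100] → [-0.0211, -0.4017, -0.0903, -0.9986, 0.0523, 0.0000]
J3: z=[-0.9986, 0.0523, 0.0000] o=[-0.1613, 0.9341, -0.2069] → [0.0008, 0.0146, 0.1041, -0.9986, 0.0523, 0.0000]
J4: z=[-0.0073, -0.1390, -0.9903] o=[-0.3393, 1.3599, -0.2654] → [-0.4952, 0.5844, -0.0784, -0.0073, -0.1390, -0.9903]
V = J·q̇ = [0.4383, 0.2334, -0.0674, -0.5833, 0.0288, -0.5399]

0.4383 0.2334 -0.0674 -0.5833 0.0288 -0.5399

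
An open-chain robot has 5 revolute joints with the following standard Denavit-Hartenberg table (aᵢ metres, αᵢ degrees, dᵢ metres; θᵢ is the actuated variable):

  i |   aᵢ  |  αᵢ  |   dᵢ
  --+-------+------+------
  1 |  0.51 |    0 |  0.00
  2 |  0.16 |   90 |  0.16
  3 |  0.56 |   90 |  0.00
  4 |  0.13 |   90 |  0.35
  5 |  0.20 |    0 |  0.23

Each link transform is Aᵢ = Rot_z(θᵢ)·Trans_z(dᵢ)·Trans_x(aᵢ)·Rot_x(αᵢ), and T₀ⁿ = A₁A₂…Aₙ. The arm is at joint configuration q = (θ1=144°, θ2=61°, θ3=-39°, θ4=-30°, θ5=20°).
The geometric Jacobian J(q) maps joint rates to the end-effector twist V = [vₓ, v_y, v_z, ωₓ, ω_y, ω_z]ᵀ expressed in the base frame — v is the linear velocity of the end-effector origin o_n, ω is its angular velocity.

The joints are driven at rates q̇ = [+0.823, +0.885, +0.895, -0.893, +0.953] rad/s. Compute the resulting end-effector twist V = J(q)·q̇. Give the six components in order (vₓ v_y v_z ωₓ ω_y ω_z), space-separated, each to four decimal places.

0.4197 -1.0112 0.3630 -0.2032 -0.0179 2.7019

o_n = [-0.6750, -0.2178, -0.6185]
J₁: ẑ×o_n = [0.2178, -0.6750, 0.0000], ω = ẑ
J2: z=[0.0000, 0.0000, 1.0000] o=[-0.4126, 0.2998, 0.0000] → [0.5175, -0.2624, 0.0000, 0.0000, 0.0000, 1.0000]
J3: z=[-0.4226, 0.9063, 0.0000] o=[-0.5576, 0.2322, 0.1600] → [-0.7055, -0.3290, 0.2965, -0.4226, 0.9063, 0.0000]
J4: z=[0.5704, 0.2660, -0.7771] o=[-0.9520, 0.0482, -0.1924] → [-0.3200, 0.0277, -0.2254, 0.5704, 0.2660, -0.7771]
J5: z=[0.7182, -0.6207, 0.3147] o=[-0.8042, 0.0454, -0.5353] → [0.1345, 0.1004, -0.1088, 0.7182, -0.6207, 0.3147]
V = J·q̇ = [0.4197, -1.0112, 0.3630, -0.2032, -0.0179, 2.7019]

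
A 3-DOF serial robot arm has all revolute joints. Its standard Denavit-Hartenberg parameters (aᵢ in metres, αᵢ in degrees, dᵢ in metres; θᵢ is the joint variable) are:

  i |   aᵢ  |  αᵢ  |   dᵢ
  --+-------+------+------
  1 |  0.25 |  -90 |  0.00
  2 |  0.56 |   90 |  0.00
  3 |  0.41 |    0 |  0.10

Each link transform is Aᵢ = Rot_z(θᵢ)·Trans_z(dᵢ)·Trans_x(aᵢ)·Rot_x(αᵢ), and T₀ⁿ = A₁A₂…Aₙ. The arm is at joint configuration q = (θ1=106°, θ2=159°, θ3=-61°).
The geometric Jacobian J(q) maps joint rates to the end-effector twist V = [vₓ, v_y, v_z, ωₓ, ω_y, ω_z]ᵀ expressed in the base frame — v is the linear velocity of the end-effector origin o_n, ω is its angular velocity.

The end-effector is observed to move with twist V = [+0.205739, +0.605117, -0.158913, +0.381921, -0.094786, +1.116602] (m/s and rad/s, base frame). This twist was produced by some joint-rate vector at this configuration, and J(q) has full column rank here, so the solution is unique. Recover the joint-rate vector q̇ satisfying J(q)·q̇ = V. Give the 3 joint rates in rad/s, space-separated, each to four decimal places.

0.6050 -0.3410 -0.5480

o_n = [0.4612, -0.3073, -0.3653]
J₁: ẑ×o_n = [0.3073, 0.4612, -0.0000], ω = ẑ
J2: z=[-0.9613, -0.2756, 0.0000] o=[-0.0689, 0.2403, 0.0000] → [0.1007, -0.3511, 0.6725, -0.9613, -0.2756, 0.0000]
J3: z=[-0.0988, 0.3445, -0.9336] o=[0.0752, -0.2622, -0.2007] → [-0.0988, -0.3766, -0.1285, -0.0988, 0.3445, -0.9336]
q̇ = J⁺·V = [0.6050, -0.3410, -0.5480]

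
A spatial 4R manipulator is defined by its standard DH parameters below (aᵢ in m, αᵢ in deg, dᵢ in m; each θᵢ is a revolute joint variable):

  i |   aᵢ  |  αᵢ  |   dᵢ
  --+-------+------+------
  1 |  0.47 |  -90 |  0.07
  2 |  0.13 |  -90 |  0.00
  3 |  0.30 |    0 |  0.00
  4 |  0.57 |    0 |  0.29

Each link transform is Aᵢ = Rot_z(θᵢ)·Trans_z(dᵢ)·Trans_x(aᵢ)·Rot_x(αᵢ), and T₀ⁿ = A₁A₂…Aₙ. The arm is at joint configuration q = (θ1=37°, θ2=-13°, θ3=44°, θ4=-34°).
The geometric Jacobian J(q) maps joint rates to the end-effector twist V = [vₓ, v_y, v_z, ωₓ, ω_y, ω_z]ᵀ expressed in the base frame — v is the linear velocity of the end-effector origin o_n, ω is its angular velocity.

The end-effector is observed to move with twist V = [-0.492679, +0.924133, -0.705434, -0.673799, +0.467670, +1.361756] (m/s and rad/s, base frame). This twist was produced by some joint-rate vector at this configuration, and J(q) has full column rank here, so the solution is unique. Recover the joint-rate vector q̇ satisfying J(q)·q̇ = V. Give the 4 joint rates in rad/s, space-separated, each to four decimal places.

o_n = [1.3184, 0.6086, -0.0085]
J₁: ẑ×o_n = [-0.6086, 1.3184, 0.0000], ω = ẑ
J2: z=[-0.6018, 0.7986, 0.0000] o=[0.3754, 0.2829, 0.0700] → [-0.0627, -0.0472, -0.9491, -0.6018, 0.7986, 0.0000]
J3: z=[0.1797, 0.1354, -0.9744] o=[0.4765, 0.3591, 0.0992] → [0.2285, -0.8009, -0.0691, 0.1797, 0.1354, -0.9744]
J4: z=[0.1797, 0.1354, -0.9744] o=[0.7699, 0.3192, 0.1478] → [0.2608, -0.5063, -0.0223, 0.1797, 0.1354, -0.9744]
q̇ = J⁺·V = [0.2500, 0.7790, -0.1820, -0.9590]

0.2500 0.7790 -0.1820 -0.9590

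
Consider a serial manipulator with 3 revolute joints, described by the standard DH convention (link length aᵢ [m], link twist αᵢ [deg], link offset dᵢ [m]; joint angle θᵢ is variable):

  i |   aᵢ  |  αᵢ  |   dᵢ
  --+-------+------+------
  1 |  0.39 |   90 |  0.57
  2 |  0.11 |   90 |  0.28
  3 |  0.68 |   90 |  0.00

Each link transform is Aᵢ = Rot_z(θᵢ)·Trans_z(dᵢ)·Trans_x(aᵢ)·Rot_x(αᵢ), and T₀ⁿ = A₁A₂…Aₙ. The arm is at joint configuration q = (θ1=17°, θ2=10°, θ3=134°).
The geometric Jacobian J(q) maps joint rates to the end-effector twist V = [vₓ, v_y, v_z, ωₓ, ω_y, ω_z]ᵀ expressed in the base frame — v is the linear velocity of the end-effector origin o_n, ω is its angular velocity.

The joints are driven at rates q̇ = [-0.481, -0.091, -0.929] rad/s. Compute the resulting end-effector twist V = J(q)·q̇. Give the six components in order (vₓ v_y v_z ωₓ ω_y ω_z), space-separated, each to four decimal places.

o_n = [0.2566, -0.7259, 0.5071]
J₁: ẑ×o_n = [0.7259, 0.2566, -0.0000], ω = ẑ
J2: z=[0.2924, -0.9563, 0.0000] o=[0.3730, 0.1140, 0.5700] → [0.0602, 0.0184, -0.3569, 0.2924, -0.9563, 0.0000]
J3: z=[0.1661, 0.0508, -0.9848] o=[0.5584, -0.1221, 0.5891] → [-0.5988, 0.3109, -0.0849, 0.1661, 0.0508, -0.9848]
V = J·q̇ = [0.2017, -0.4139, 0.1114, -0.1809, 0.0399, 0.4339]

0.2017 -0.4139 0.1114 -0.1809 0.0399 0.4339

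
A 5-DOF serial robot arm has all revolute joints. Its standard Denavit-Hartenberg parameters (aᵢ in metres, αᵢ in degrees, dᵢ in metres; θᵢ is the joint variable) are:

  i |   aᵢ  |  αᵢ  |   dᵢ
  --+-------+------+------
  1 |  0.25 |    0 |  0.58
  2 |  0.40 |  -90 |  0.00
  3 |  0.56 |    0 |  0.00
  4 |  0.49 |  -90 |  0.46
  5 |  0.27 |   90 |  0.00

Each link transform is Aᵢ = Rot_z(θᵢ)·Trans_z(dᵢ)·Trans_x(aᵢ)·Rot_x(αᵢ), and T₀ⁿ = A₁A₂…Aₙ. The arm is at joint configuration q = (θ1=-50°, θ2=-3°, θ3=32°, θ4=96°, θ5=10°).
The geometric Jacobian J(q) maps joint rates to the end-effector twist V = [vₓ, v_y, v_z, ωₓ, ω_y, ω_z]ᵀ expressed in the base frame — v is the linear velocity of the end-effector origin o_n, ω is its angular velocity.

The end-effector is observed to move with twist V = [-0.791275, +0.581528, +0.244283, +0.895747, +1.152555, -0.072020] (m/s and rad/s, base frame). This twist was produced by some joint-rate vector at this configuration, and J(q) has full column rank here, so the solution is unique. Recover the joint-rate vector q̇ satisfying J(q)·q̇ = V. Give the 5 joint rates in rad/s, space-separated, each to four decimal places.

-0.0070 -0.3630 0.9040 0.5050 0.4840

o_n = [0.7371, -0.2700, -0.3124]
J₁: ẑ×o_n = [0.2700, 0.7371, -0.0000], ω = ẑ
J2: z=[0.0000, 0.0000, 1.0000] o=[0.1607, -0.1915, 0.5800] → [0.0784, 0.5764, -0.0000, 0.0000, 0.0000, 1.0000]
J3: z=[0.7986, 0.6018, 0.0000] o=[0.4014, -0.5110, 0.5800] → [-0.5371, 0.7127, -0.0095, 0.7986, 0.6018, 0.0000]
J4: z=[0.7986, 0.6018, 0.0000] o=[0.6872, -0.8902, 0.2832] → [-0.3585, 0.4757, 0.4654, 0.7986, 0.6018, 0.0000]
J5: z=[-0.4742, 0.6293, 0.6157] o=[0.8730, -0.3725, -0.1029] → [-0.1950, -0.1831, 0.0369, -0.4742, 0.6293, 0.6157]
q̇ = J⁺·V = [-0.0070, -0.3630, 0.9040, 0.5050, 0.4840]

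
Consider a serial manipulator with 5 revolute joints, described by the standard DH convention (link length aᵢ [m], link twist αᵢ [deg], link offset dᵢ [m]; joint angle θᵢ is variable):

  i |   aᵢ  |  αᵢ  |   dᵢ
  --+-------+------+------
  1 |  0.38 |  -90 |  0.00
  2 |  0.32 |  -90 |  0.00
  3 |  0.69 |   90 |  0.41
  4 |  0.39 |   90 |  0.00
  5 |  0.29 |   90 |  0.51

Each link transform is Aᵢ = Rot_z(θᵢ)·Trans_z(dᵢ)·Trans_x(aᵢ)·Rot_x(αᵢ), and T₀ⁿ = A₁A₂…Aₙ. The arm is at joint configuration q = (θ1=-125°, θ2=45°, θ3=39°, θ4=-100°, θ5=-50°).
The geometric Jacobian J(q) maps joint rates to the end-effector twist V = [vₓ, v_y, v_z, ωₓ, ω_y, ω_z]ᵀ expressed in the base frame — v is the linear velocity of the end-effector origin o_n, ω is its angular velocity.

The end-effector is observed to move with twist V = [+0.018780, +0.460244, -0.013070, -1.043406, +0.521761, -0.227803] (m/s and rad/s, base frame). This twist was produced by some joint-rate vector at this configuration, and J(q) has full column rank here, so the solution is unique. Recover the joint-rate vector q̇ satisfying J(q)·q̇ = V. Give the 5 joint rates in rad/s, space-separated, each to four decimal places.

-0.5430 -0.6150 -0.2980 -0.4830 -0.2640

o_n = [-0.5333, -0.3645, -0.1267]
J₁: ẑ×o_n = [0.3645, -0.5333, 0.0000], ω = ẑ
J2: z=[0.8192, -0.5736, 0.0000] o=[-0.2180, -0.3113, 0.0000] → [0.0727, 0.1038, -0.2244, 0.8192, -0.5736, 0.0000]
J3: z=[0.4056, 0.5792, -0.7071] o=[-0.3477, -0.4966, -0.2263] → [0.1511, 0.0908, 0.1611, 0.4056, 0.5792, -0.7071]
J4: z=[0.3814, -0.8103, -0.4450] o=[-0.7546, -0.3207, -0.8954] → [-0.6423, -0.3916, 0.1626, 0.3814, -0.8103, -0.4450]
J5: z=[0.8885, 0.1884, 0.4184] o=[-0.8542, -0.5371, -0.5866] → [0.0144, -0.2743, 0.0929, 0.8885, 0.1884, 0.4184]
q̇ = J⁺·V = [-0.5430, -0.6150, -0.2980, -0.4830, -0.2640]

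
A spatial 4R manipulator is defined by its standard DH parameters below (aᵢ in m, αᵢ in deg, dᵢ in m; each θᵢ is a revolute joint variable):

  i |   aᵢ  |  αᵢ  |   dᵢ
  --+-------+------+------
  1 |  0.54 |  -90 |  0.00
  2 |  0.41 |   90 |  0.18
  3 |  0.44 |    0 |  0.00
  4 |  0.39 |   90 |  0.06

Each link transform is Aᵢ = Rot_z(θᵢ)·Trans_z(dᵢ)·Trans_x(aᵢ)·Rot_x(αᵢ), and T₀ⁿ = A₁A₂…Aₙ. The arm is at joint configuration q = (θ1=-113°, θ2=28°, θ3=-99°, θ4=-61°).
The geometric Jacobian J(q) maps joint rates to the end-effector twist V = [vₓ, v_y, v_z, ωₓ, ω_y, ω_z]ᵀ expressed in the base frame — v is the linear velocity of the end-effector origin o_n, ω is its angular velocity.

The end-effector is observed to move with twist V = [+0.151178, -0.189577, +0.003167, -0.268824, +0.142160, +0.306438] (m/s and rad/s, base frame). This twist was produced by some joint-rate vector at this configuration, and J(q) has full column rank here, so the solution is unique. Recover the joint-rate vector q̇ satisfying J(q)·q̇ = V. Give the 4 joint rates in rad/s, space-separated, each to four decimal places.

0.3550 -0.3030 0.0100 -0.0650

o_n = [-0.5704, -0.3508, 0.0649]
J₁: ẑ×o_n = [0.3508, -0.5704, 0.0000], ω = ẑ
J2: z=[0.9205, -0.3907, 0.0000] o=[-0.2110, -0.4971, 0.0000] → [-0.0253, -0.0597, -0.0058, 0.9205, -0.3907, 0.0000]
J3: z=[-0.1834, -0.4322, 0.8829] o=[-0.1868, -0.9006, -0.1925] → [-0.5967, -0.2915, -0.2666, -0.1834, -0.4322, 0.8829]
J4: z=[-0.1834, -0.4322, 0.8829] o=[-0.5630, -0.6749, -0.1602] → [-0.3834, 0.0348, -0.0626, -0.1834, -0.4322, 0.8829]
q̇ = J⁺·V = [0.3550, -0.3030, 0.0100, -0.0650]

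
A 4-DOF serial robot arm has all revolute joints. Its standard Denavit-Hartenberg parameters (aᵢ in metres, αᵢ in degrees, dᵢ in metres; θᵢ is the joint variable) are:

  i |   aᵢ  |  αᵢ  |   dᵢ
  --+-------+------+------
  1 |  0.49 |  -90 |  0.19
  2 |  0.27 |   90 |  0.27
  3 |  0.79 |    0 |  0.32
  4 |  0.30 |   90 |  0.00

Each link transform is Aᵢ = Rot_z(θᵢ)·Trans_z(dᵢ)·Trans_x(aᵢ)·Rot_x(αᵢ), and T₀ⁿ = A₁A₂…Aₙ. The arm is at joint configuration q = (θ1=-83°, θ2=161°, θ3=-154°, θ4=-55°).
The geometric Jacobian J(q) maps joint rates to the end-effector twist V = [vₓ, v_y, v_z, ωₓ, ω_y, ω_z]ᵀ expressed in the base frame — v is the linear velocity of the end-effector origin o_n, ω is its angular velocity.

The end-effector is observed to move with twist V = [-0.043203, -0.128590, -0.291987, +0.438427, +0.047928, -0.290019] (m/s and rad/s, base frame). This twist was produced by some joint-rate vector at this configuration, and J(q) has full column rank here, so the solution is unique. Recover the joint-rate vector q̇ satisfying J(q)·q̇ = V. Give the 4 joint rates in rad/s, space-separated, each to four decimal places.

o_n = [0.2220, -1.2405, 0.1161]
J₁: ẑ×o_n = [1.2405, 0.2220, -0.0000], ω = ẑ
J2: z=[0.9925, 0.1219, 0.0000] o=[0.0597, -0.4863, 0.1900] → [-0.0090, 0.0733, -0.7683, 0.9925, 0.1219, 0.0000]
J3: z=[0.0397, -0.3231, -0.9455] o=[0.2966, -0.2001, 0.1021] → [-0.9883, 0.0700, -0.0654, 0.0397, -0.3231, -0.9455]
J4: z=[0.0397, -0.3231, -0.9455] o=[0.0474, -1.0120, 0.0307] → [-0.2437, -0.1685, 0.0474, 0.0397, -0.3231, -0.9455]
q̇ = J⁺·V = [-0.2730, 0.4410, -0.4080, 0.4260]

-0.2730 0.4410 -0.4080 0.4260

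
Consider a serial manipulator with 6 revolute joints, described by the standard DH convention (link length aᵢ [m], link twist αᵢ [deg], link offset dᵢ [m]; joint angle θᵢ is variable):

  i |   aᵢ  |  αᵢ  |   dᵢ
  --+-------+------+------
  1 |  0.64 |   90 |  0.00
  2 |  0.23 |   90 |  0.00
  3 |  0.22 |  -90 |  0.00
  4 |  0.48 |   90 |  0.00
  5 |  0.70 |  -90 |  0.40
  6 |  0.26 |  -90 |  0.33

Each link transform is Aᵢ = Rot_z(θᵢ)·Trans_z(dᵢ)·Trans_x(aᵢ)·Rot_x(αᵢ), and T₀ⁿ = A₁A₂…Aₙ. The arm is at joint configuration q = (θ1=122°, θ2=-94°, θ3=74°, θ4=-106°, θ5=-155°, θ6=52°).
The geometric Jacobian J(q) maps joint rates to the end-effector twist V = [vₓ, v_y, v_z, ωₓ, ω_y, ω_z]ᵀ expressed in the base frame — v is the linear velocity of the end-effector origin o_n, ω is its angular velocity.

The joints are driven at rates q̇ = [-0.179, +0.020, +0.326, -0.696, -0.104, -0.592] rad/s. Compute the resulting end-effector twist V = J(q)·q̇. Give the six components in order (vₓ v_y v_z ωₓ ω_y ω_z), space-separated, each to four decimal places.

o_n = [-0.5085, 0.6081, -0.9003]
J₁: ẑ×o_n = [-0.6081, -0.5085, 0.0000], ω = ẑ
J2: z=[0.8480, 0.5299, 0.0000] o=[-0.3391, 0.5428, 0.0000] → [-0.4771, 0.7635, 0.1452, 0.8480, 0.5299, 0.0000]
J3: z=[0.5286, -0.8460, 0.0698] o=[-0.3306, 0.5291, -0.2294] → [0.5620, 0.3422, -0.1088, 0.5286, -0.8460, 0.0698]
J4: z=[0.1982, 0.2029, 0.9589] o=[-0.1491, 0.6376, -0.2899] → [-0.0955, -0.2237, 0.0671, 0.1982, 0.2029, 0.9589]
J5: z=[-0.9391, -0.2408, 0.2451] o=[-0.0144, 0.1820, -0.2214] → [0.0591, -0.7587, -0.5191, -0.9391, -0.2408, 0.2451]
J6: z=[-0.0610, -0.5850, -0.8087] o=[-0.6267, 0.6278, -0.4976] → [0.2196, -0.1201, 0.0703, -0.0610, -0.5850, -0.8087]
V = J·q̇ = [0.2129, 0.5236, -0.0669, 0.1851, -0.0350, -0.3704]

0.2129 0.5236 -0.0669 0.1851 -0.0350 -0.3704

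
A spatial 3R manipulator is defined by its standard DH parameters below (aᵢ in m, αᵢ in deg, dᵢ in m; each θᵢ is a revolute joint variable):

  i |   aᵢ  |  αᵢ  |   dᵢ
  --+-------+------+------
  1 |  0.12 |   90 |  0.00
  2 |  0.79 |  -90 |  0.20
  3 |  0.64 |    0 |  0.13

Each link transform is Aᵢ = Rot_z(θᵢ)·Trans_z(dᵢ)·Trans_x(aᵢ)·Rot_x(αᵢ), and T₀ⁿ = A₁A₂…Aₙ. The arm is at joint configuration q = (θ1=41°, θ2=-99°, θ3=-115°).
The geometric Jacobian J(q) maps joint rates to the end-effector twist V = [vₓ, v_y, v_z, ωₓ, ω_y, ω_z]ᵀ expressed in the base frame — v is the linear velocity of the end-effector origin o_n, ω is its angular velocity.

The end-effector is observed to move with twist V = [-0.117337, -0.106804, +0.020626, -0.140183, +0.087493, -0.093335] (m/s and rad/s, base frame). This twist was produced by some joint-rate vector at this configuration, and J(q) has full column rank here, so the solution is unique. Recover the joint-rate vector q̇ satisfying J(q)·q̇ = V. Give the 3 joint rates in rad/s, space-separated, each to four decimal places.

o_n = [0.6379, -0.4791, -0.5335]
J₁: ẑ×o_n = [0.4791, 0.6379, -0.0000], ω = ẑ
J2: z=[0.6561, -0.7547, 0.0000] o=[0.0906, 0.0787, 0.0000] → [0.4026, 0.3500, 0.0471, 0.6561, -0.7547, 0.0000]
J3: z=[0.7454, 0.6480, -0.1564] o=[0.1285, -0.1533, -0.7803] → [0.1090, -0.2637, -0.5729, 0.7454, 0.6480, -0.1564]
q̇ = J⁺·V = [-0.1010, -0.1580, -0.0490]

-0.1010 -0.1580 -0.0490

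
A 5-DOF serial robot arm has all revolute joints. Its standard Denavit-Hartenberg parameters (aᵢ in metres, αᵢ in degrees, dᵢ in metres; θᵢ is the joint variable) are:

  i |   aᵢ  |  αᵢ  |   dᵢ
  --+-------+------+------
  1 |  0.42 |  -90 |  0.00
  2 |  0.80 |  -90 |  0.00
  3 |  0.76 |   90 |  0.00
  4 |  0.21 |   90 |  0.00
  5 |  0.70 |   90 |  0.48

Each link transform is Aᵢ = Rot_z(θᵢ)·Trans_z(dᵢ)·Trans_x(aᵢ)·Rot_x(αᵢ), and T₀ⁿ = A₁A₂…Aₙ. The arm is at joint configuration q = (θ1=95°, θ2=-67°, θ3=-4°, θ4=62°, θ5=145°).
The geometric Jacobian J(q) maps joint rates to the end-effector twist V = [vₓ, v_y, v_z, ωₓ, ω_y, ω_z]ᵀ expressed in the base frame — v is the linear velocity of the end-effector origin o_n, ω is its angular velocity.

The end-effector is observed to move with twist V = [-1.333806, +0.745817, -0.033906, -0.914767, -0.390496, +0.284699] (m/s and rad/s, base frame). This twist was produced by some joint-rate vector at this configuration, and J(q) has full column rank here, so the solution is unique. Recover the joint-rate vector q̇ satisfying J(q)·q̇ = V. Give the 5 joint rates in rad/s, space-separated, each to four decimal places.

0.8060 0.4430 -0.3810 0.5430 -0.6390

o_n = [-0.5229, 0.5704, 1.8544]
J₁: ẑ×o_n = [-0.5704, -0.5229, 0.0000], ω = ẑ
J2: z=[-0.9962, -0.0872, 0.0000] o=[-0.0366, 0.4184, 0.0000] → [-0.1616, 1.8474, -0.1938, -0.9962, -0.0872, 0.0000]
J3: z=[-0.0802, 0.9170, -0.3907] o=[-0.0638, 0.7298, 0.7364] → [0.9629, 0.2691, 0.4337, -0.0802, 0.9170, -0.3907]
J4: z=[-0.9914, -0.1141, -0.0642] o=[-0.1425, 1.0203, 1.4343] → [-0.0768, 0.4410, 0.4026, -0.9914, -0.1141, -0.0642]
J5: z=[-0.0537, -0.0930, 0.9942] o=[-0.1676, 1.2280, 1.4524] → [0.6164, -0.3317, 0.0022, -0.0537, -0.0930, 0.9942]
q̇ = J⁺·V = [0.8060, 0.4430, -0.3810, 0.5430, -0.6390]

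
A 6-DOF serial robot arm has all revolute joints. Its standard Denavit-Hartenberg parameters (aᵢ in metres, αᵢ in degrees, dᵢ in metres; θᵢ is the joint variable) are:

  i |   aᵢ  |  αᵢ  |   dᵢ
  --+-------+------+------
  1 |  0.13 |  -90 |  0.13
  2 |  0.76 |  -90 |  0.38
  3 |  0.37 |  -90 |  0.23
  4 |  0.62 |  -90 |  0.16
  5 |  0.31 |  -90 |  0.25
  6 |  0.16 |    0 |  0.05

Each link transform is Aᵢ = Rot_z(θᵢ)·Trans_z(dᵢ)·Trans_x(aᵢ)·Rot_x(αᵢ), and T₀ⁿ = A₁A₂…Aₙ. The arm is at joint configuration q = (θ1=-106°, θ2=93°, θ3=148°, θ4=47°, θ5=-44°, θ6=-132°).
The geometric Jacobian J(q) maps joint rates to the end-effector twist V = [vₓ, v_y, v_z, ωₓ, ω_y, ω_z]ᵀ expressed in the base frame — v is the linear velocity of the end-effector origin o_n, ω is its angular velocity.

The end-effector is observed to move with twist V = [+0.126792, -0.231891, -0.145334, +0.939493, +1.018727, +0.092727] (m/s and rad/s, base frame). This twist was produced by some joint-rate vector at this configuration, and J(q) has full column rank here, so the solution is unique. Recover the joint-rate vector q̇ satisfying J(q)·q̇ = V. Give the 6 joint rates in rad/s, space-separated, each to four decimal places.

-0.6110 -0.3600 0.4830 0.5870 -0.5540 -0.8120

o_n = [0.0502, -0.7765, 0.0268]
J₁: ẑ×o_n = [0.7765, 0.0502, -0.0000], ω = ẑ
J2: z=[0.9613, -0.2756, 0.0000] o=[-0.0358, -0.1250, 0.1300] → [0.0284, 0.0992, -0.6026, 0.9613, -0.2756, 0.0000]
J3: z=[0.2753, 0.9599, 0.0523] o=[0.3404, -0.1915, -0.6290] → [0.6601, -0.1957, 0.1176, 0.2753, 0.9599, 0.0523]
J4: z=[0.8076, -0.2604, 0.5292] o=[0.2107, 0.0676, -0.3036] → [0.3607, -0.3518, -0.7235, 0.8076, -0.2604, 0.5292]
J5: z=[0.1938, -0.7303, -0.6551] o=[-0.0054, -0.3656, 0.1155] → [-0.2044, -0.0193, -0.0390, 0.1938, -0.7303, -0.6551]
J6: z=[-0.9679, -0.2514, -0.0060] o=[0.0927, -0.7451, 0.1859] → [0.0398, -0.1537, 0.0197, -0.9679, -0.2514, -0.0060]
q̇ = J⁺·V = [-0.6110, -0.3600, 0.4830, 0.5870, -0.5540, -0.8120]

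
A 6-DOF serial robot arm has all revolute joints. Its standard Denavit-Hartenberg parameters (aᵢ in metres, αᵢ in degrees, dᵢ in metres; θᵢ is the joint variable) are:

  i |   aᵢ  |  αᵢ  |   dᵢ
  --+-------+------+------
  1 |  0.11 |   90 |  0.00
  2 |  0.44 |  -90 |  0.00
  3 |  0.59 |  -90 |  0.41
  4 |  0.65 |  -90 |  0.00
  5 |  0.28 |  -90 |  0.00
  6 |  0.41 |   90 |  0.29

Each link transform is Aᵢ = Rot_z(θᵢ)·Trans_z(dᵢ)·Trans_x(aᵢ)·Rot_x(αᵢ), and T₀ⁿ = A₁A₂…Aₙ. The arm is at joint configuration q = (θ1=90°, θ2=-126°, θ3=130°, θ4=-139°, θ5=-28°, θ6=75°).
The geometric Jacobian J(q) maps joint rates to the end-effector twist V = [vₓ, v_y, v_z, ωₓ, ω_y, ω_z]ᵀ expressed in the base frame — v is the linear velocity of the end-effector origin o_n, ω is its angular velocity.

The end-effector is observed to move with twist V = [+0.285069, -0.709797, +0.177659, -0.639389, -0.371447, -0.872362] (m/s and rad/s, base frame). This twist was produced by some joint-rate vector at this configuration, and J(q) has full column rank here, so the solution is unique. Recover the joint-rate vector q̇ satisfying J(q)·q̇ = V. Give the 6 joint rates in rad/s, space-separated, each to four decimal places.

-0.7780 -0.2090 -0.7220 -0.1130 0.4520 0.4410

o_n = [0.3506, 0.3092, -1.1729]
J₁: ẑ×o_n = [-0.3092, 0.3506, 0.0000], ω = ẑ
J2: z=[1.0000, -0.0000, 0.0000] o=[0.0000, 0.1100, 0.0000] → [0.0000, 1.1729, 0.1992, 1.0000, -0.0000, 0.0000]
J3: z=[0.0000, 0.8090, -0.5878] o=[0.0000, -0.1486, -0.3560] → [-0.3918, -0.2061, -0.2836, 0.0000, 0.8090, -0.5878]
J4: z=[0.6428, 0.4503, 0.6197] o=[-0.4520, 0.4060, -0.2901] → [-0.3375, 1.0648, -0.4236, 0.6428, 0.4503, 0.6197]
J5: z=[-0.5026, 0.8584, -0.1024] o=[-0.0762, 0.5656, -0.7959] → [-0.3499, -0.2332, -0.2375, -0.5026, 0.8584, -0.1024]
J6: z=[-0.2961, -0.2823, -0.9125] o=[0.1513, 0.6855, -0.9068] → [-0.2683, -0.2607, 0.1677, -0.2961, -0.2823, -0.9125]
q̇ = J⁺·V = [-0.7780, -0.2090, -0.7220, -0.1130, 0.4520, 0.4410]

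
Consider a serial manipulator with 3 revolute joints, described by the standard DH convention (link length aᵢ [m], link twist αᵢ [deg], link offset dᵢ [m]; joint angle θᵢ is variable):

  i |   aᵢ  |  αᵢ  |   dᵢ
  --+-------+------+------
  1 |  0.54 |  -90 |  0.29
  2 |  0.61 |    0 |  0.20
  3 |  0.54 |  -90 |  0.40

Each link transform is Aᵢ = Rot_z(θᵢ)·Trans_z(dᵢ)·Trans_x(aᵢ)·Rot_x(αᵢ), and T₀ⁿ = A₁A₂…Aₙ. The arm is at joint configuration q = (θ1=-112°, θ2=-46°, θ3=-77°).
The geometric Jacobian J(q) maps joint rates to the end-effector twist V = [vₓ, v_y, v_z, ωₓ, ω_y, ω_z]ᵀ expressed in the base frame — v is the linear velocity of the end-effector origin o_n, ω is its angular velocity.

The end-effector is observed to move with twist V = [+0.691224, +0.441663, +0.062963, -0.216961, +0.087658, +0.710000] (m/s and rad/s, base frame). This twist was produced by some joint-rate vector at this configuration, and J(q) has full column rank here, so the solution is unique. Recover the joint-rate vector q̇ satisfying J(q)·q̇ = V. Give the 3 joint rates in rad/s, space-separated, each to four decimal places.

o_n = [0.3055, -0.8456, 1.1817]
J₁: ẑ×o_n = [0.8456, 0.3055, -0.0000], ω = ẑ
J2: z=[0.9272, -0.3746, 0.0000] o=[-0.2023, -0.5007, 0.2900] → [-0.3340, -0.8268, -0.1296, 0.9272, -0.3746, 0.0000]
J3: z=[0.9272, -0.3746, 0.0000] o=[-0.1756, -0.9685, 0.7288] → [-0.1697, -0.4199, 0.2941, 0.9272, -0.3746, 0.0000]
q̇ = J⁺·V = [0.7100, -0.3110, 0.0770]

0.7100 -0.3110 0.0770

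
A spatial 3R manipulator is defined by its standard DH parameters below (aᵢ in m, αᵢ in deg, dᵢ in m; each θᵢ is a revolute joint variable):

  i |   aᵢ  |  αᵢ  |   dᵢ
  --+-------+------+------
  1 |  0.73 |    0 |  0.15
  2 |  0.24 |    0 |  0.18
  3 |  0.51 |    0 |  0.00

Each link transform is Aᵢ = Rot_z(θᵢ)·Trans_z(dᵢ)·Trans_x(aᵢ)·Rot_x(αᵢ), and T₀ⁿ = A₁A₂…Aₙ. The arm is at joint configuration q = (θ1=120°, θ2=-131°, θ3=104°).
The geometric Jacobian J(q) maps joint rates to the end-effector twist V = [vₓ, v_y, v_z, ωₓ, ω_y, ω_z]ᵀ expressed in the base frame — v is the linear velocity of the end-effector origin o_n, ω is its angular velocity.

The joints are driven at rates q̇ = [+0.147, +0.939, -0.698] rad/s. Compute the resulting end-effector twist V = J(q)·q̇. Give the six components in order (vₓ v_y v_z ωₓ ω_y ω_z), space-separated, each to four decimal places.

-0.2408 0.1918 0.0000 0.0000 0.0000 0.3880

o_n = [-0.1561, 1.0957, 0.3300]
J₁: ẑ×o_n = [-1.0957, -0.1561, 0.0000], ω = ẑ
J2: z=[0.0000, 0.0000, 1.0000] o=[-0.3650, 0.6322, 0.1500] → [-0.4635, 0.2089, 0.0000, 0.0000, 0.0000, 1.0000]
J3: z=[0.0000, 0.0000, 1.0000] o=[-0.1294, 0.5864, 0.3300] → [-0.5093, -0.0267, 0.0000, 0.0000, 0.0000, 1.0000]
V = J·q̇ = [-0.2408, 0.1918, 0.0000, 0.0000, 0.0000, 0.3880]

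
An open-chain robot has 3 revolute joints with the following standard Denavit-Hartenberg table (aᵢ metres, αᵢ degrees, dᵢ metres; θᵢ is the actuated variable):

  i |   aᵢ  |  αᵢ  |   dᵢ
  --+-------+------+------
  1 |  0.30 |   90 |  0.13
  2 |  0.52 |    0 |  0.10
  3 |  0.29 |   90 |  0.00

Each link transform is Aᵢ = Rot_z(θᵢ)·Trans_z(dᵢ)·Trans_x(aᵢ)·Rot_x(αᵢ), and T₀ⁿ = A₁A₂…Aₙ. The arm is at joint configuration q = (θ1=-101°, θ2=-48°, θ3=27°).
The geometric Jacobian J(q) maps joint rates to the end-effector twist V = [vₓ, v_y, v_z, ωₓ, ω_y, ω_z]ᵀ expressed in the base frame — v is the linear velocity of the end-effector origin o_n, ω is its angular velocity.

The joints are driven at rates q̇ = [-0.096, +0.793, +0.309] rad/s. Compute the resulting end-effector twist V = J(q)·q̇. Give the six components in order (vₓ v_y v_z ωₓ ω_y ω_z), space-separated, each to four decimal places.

-0.1651 -0.3870 0.5743 -1.0818 0.2103 -0.0960

o_n = [-0.2735, -0.8827, -0.3604]
J₁: ẑ×o_n = [0.8827, -0.2735, 0.0000], ω = ẑ
J2: z=[-0.9816, 0.1908, 0.0000] o=[-0.0572, -0.2945, 0.1300] → [-0.0936, -0.4814, 0.6187, -0.9816, 0.1908, 0.0000]
J3: z=[-0.9816, 0.1908, 0.0000] o=[-0.2218, -0.6170, -0.2564] → [-0.0198, -0.1020, 0.2707, -0.9816, 0.1908, 0.0000]
V = J·q̇ = [-0.1651, -0.3870, 0.5743, -1.0818, 0.2103, -0.0960]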